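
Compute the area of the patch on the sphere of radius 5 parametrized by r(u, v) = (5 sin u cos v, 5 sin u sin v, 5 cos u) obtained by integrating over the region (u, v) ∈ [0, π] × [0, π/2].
Area = 25*pi

Area = ∫∫ √(EG − F²) du dv with √(EG − F²) = 25*Abs(sin(u)). Integrating over [0, π] × [0, π/2] gives 25*pi.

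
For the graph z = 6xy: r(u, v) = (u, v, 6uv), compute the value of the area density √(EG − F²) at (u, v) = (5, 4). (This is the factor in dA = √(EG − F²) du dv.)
√(EG − F²)|_{(5, 4)} = sqrt(1477)

E = 36*v^2 + 1, F = 36*u*v, G = 36*u^2 + 1, so EG − F² = 36*u^2 + 36*v^2 + 1. Taking the positive square root: √(EG − F²) = sqrt(36*u^2 + 36*v^2 + 1). At (u, v) = (5, 4): sqrt(1477).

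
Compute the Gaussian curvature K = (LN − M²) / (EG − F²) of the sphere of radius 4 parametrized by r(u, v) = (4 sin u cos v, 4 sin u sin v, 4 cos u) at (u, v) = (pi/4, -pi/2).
K = 1/16

Coefficients of the first fundamental form: E = 16, F = 0, G = 16*sin(u)^2.
Coefficients of the second fundamental form: L = -4*sin(u)/Abs(sin(u)), M = 0, N = -4*sin(u)^3/Abs(sin(u)).
Assemble K = (LN − M²)/(EG − F²) = 1/16. At (u, v) = (pi/4, -pi/2): K = 1/16.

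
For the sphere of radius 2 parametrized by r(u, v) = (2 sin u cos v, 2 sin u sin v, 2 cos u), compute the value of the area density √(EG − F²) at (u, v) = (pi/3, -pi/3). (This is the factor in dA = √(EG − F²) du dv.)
√(EG − F²)|_{(pi/3, -pi/3)} = 2*sqrt(3)

E = 4, F = 0, G = 4*sin(u)^2, so EG − F² = 16*sin(u)^2. Taking the positive square root: √(EG − F²) = 4*Abs(sin(u)). At (u, v) = (pi/3, -pi/3): 2*sqrt(3).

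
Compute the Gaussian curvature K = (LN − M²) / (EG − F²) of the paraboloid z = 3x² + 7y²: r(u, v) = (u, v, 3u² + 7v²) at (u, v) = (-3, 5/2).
K = 21/600625

Coefficients of the first fundamental form: E = 36*u^2 + 1, F = 84*u*v, G = 196*v^2 + 1.
Coefficients of the second fundamental form: L = 6/sqrt(36*u^2 + 196*v^2 + 1), M = 0, N = 14/sqrt(36*u^2 + 196*v^2 + 1).
Assemble K = (LN − M²)/(EG − F²) = 84/(1296*u^4 + 14112*u^2*v^2 + 72*u^2 + 38416*v^4 + 392*v^2 + 1). At (u, v) = (-3, 5/2): K = 21/600625.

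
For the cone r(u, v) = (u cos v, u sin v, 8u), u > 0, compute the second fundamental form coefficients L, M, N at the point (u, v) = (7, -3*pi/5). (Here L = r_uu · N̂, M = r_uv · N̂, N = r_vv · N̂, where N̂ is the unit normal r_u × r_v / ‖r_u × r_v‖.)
L = 0;  M = 0;  N = 56*sqrt(65)/65

Compute the unit normal N̂(u, v) = (-8*sqrt(65)*u*cos(v)/(65*Abs(u)), -8*sqrt(65)*u*sin(v)/(65*Abs(u)), sqrt(65)*u/(65*Abs(u))), and the second partials r_uu, r_uv, r_vv. Take dot products:
  L(u, v) = r_uu · N̂ = 0,
  M(u, v) = r_uv · N̂ = 0,
  N(u, v) = r_vv · N̂ = 8*sqrt(65)*u^2/(65*Abs(u)).
Evaluating at (u, v) = (7, -3*pi/5):
  L = 0, M = 0, N = 56*sqrt(65)/65.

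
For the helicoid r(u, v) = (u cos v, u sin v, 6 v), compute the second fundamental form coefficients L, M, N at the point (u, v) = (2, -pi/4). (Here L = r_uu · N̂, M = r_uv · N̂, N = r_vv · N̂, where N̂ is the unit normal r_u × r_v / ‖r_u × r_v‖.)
L = 0;  M = -3*sqrt(10)/10;  N = 0

Compute the unit normal N̂(u, v) = (6*sin(v)/sqrt(u^2 + 36), -6*cos(v)/sqrt(u^2 + 36), u/sqrt(u^2 + 36)), and the second partials r_uu, r_uv, r_vv. Take dot products:
  L(u, v) = r_uu · N̂ = 0,
  M(u, v) = r_uv · N̂ = -6/sqrt(u^2 + 36),
  N(u, v) = r_vv · N̂ = 0.
Evaluating at (u, v) = (2, -pi/4):
  L = 0, M = -3*sqrt(10)/10, N = 0.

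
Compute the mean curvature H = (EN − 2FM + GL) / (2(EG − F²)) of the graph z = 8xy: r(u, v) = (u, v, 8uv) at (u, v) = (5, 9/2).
H = -11520*sqrt(2897)/8392609

With E = 64*v^2 + 1, F = 64*u*v, G = 64*u^2 + 1, L = 0, M = 8/sqrt(64*u^2 + 64*v^2 + 1), N = 0, assemble
  H = (EN − 2FM + GL) / (2(EG − F²)) = -512*u*v/(64*u^2 + 64*v^2 + 1)^(3/2).
At (u, v) = (5, 9/2): H = -11520*sqrt(2897)/8392609.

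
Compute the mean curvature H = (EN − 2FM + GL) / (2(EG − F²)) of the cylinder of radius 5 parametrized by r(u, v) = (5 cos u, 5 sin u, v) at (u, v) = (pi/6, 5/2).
H = -1/10

With E = 25, F = 0, G = 1, L = -5, M = 0, N = 0, assemble
  H = (EN − 2FM + GL) / (2(EG − F²)) = -1/10.
At (u, v) = (pi/6, 5/2): H = -1/10.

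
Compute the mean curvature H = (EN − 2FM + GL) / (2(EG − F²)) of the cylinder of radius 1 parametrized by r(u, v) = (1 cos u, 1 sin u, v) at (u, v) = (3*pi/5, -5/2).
H = -1/2

With E = 1, F = 0, G = 1, L = -1, M = 0, N = 0, assemble
  H = (EN − 2FM + GL) / (2(EG − F²)) = -1/2.
At (u, v) = (3*pi/5, -5/2): H = -1/2.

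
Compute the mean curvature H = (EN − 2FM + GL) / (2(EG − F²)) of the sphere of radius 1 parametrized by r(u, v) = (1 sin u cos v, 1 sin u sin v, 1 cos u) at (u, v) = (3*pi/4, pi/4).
H = -1

With E = 1, F = 0, G = sin(u)^2, L = -sin(u)/Abs(sin(u)), M = 0, N = -sin(u)^3/Abs(sin(u)), assemble
  H = (EN − 2FM + GL) / (2(EG − F²)) = -sin(u)/Abs(sin(u)).
At (u, v) = (3*pi/4, pi/4): H = -1.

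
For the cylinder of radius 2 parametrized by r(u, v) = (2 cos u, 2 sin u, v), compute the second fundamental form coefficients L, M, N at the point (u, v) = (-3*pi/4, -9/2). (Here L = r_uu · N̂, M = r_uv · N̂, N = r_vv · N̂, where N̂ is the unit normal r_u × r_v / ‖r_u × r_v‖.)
L = -2;  M = 0;  N = 0

Compute the unit normal N̂(u, v) = (cos(u), sin(u), 0), and the second partials r_uu, r_uv, r_vv. Take dot products:
  L(u, v) = r_uu · N̂ = -2,
  M(u, v) = r_uv · N̂ = 0,
  N(u, v) = r_vv · N̂ = 0.
Evaluating at (u, v) = (-3*pi/4, -9/2):
  L = -2, M = 0, N = 0.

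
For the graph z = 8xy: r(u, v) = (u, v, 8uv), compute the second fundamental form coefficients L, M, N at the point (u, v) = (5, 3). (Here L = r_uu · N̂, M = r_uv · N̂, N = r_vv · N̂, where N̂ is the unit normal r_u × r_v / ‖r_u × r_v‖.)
L = 0;  M = 8*sqrt(2177)/2177;  N = 0

Compute the unit normal N̂(u, v) = (-8*v/sqrt(64*u^2 + 64*v^2 + 1), -8*u/sqrt(64*u^2 + 64*v^2 + 1), 1/sqrt(64*u^2 + 64*v^2 + 1)), and the second partials r_uu, r_uv, r_vv. Take dot products:
  L(u, v) = r_uu · N̂ = 0,
  M(u, v) = r_uv · N̂ = 8/sqrt(64*u^2 + 64*v^2 + 1),
  N(u, v) = r_vv · N̂ = 0.
Evaluating at (u, v) = (5, 3):
  L = 0, M = 8*sqrt(2177)/2177, N = 0.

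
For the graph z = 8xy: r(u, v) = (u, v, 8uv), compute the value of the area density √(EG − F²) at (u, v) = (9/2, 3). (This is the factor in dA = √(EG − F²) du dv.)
√(EG − F²)|_{(9/2, 3)} = sqrt(1873)

E = 64*v^2 + 1, F = 64*u*v, G = 64*u^2 + 1, so EG − F² = 64*u^2 + 64*v^2 + 1. Taking the positive square root: √(EG − F²) = sqrt(64*u^2 + 64*v^2 + 1). At (u, v) = (9/2, 3): sqrt(1873).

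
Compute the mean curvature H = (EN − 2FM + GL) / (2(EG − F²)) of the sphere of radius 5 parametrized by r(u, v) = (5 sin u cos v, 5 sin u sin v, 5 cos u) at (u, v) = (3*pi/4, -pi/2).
H = -1/5

With E = 25, F = 0, G = 25*sin(u)^2, L = -5*sin(u)/Abs(sin(u)), M = 0, N = -5*sin(u)^3/Abs(sin(u)), assemble
  H = (EN − 2FM + GL) / (2(EG − F²)) = -sin(u)/(5*Abs(sin(u))).
At (u, v) = (3*pi/4, -pi/2): H = -1/5.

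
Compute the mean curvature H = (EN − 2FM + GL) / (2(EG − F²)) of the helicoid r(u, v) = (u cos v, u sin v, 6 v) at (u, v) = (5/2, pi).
H = 0

With E = 1, F = 0, G = u^2 + 36, L = 0, M = -6/sqrt(u^2 + 36), N = 0, assemble
  H = (EN − 2FM + GL) / (2(EG − F²)) = 0.
At (u, v) = (5/2, pi): H = 0.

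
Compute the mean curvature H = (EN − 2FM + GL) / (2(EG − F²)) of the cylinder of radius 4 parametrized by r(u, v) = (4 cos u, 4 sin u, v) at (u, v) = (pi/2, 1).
H = -1/8

With E = 16, F = 0, G = 1, L = -4, M = 0, N = 0, assemble
  H = (EN − 2FM + GL) / (2(EG − F²)) = -1/8.
At (u, v) = (pi/2, 1): H = -1/8.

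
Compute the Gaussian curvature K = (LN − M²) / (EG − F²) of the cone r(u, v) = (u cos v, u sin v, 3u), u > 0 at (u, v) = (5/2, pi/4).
K = 0

Coefficients of the first fundamental form: E = 10, F = 0, G = u^2.
Coefficients of the second fundamental form: L = 0, M = 0, N = 3*sqrt(10)*u^2/(10*Abs(u)).
Assemble K = (LN − M²)/(EG − F²) = 0. At (u, v) = (5/2, pi/4): K = 0.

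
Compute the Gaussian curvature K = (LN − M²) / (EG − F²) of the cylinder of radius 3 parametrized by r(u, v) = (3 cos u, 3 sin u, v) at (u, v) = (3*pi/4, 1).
K = 0

Coefficients of the first fundamental form: E = 9, F = 0, G = 1.
Coefficients of the second fundamental form: L = -3, M = 0, N = 0.
Assemble K = (LN − M²)/(EG − F²) = 0. At (u, v) = (3*pi/4, 1): K = 0.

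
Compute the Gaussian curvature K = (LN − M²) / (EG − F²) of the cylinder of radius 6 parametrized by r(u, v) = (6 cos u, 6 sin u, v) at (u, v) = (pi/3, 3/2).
K = 0

Coefficients of the first fundamental form: E = 36, F = 0, G = 1.
Coefficients of the second fundamental form: L = -6, M = 0, N = 0.
Assemble K = (LN − M²)/(EG − F²) = 0. At (u, v) = (pi/3, 3/2): K = 0.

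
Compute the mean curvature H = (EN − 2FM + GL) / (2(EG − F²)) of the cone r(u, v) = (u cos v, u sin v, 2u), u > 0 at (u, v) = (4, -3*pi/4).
H = sqrt(5)/20

With E = 5, F = 0, G = u^2, L = 0, M = 0, N = 2*sqrt(5)*u^2/(5*Abs(u)), assemble
  H = (EN − 2FM + GL) / (2(EG − F²)) = sqrt(5)/(5*Abs(u)).
At (u, v) = (4, -3*pi/4): H = sqrt(5)/20.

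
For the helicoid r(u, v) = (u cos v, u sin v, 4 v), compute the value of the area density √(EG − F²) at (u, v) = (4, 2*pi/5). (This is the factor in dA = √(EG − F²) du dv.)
√(EG − F²)|_{(4, 2*pi/5)} = 4*sqrt(2)

E = 1, F = 0, G = u^2 + 16, so EG − F² = u^2 + 16. Taking the positive square root: √(EG − F²) = sqrt(u^2 + 16). At (u, v) = (4, 2*pi/5): 4*sqrt(2).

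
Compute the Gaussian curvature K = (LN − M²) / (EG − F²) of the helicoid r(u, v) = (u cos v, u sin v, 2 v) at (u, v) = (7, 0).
K = -4/2809

Coefficients of the first fundamental form: E = 1, F = 0, G = u^2 + 4.
Coefficients of the second fundamental form: L = 0, M = -2/sqrt(u^2 + 4), N = 0.
Assemble K = (LN − M²)/(EG − F²) = -4/(u^2 + 4)^2. At (u, v) = (7, 0): K = -4/2809.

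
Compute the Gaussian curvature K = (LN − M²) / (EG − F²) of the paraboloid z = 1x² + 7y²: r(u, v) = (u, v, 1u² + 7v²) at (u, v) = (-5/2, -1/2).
K = 28/5625

Coefficients of the first fundamental form: E = 4*u^2 + 1, F = 28*u*v, G = 196*v^2 + 1.
Coefficients of the second fundamental form: L = 2/sqrt(4*u^2 + 196*v^2 + 1), M = 0, N = 14/sqrt(4*u^2 + 196*v^2 + 1).
Assemble K = (LN − M²)/(EG − F²) = 28/(16*u^4 + 1568*u^2*v^2 + 8*u^2 + 38416*v^4 + 392*v^2 + 1). At (u, v) = (-5/2, -1/2): K = 28/5625.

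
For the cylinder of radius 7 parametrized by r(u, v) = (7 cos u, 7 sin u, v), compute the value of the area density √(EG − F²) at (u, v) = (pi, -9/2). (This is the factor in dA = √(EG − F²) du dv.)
√(EG − F²)|_{(pi, -9/2)} = 7

E = 49, F = 0, G = 1, so EG − F² = 49. Taking the positive square root: √(EG − F²) = 7. At (u, v) = (pi, -9/2): 7.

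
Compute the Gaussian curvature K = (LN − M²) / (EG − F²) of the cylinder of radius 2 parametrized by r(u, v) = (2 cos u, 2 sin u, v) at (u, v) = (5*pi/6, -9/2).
K = 0

Coefficients of the first fundamental form: E = 4, F = 0, G = 1.
Coefficients of the second fundamental form: L = -2, M = 0, N = 0.
Assemble K = (LN − M²)/(EG − F²) = 0. At (u, v) = (5*pi/6, -9/2): K = 0.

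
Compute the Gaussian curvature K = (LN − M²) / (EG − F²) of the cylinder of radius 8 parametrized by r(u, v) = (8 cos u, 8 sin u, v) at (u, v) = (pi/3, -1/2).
K = 0

Coefficients of the first fundamental form: E = 64, F = 0, G = 1.
Coefficients of the second fundamental form: L = -8, M = 0, N = 0.
Assemble K = (LN − M²)/(EG − F²) = 0. At (u, v) = (pi/3, -1/2): K = 0.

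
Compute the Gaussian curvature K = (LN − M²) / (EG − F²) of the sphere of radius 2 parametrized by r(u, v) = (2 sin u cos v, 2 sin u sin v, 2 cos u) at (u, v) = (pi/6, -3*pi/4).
K = 1/4

Coefficients of the first fundamental form: E = 4, F = 0, G = 4*sin(u)^2.
Coefficients of the second fundamental form: L = -2*sin(u)/Abs(sin(u)), M = 0, N = -2*sin(u)^3/Abs(sin(u)).
Assemble K = (LN − M²)/(EG − F²) = 1/4. At (u, v) = (pi/6, -3*pi/4): K = 1/4.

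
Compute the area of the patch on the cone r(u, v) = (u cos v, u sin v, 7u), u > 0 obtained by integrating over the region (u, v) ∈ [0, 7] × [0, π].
Area = 245*sqrt(2)*pi/2

Area = ∫∫ √(EG − F²) du dv with √(EG − F²) = 5*sqrt(2)*Abs(u). Integrating over [0, 7] × [0, π] gives 245*sqrt(2)*pi/2.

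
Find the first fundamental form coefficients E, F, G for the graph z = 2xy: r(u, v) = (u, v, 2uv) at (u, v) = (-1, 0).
E = 1;  F = 0;  G = 5

Partials: r_u = (1, 0, 2*v), r_v = (0, 1, 2*u). As functions of (u, v):
  E = r_u · r_u = 4*v^2 + 1,
  F = r_u · r_v = 4*u*v,
  G = r_v · r_v = 4*u^2 + 1.
Evaluating at (u, v) = (-1, 0): E = 1, F = 0, G = 5.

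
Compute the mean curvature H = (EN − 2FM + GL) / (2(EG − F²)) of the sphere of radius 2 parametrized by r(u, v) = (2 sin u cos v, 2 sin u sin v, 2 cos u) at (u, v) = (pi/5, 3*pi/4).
H = -1/2

With E = 4, F = 0, G = 4*sin(u)^2, L = -2*sin(u)/Abs(sin(u)), M = 0, N = -2*sin(u)^3/Abs(sin(u)), assemble
  H = (EN − 2FM + GL) / (2(EG − F²)) = -sin(u)/(2*Abs(sin(u))).
At (u, v) = (pi/5, 3*pi/4): H = -1/2.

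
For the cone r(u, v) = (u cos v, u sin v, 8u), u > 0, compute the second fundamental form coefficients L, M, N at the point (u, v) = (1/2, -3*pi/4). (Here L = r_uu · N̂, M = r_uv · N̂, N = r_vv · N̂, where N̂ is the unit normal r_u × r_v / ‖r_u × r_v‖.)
L = 0;  M = 0;  N = 4*sqrt(65)/65

Compute the unit normal N̂(u, v) = (-8*sqrt(65)*u*cos(v)/(65*Abs(u)), -8*sqrt(65)*u*sin(v)/(65*Abs(u)), sqrt(65)*u/(65*Abs(u))), and the second partials r_uu, r_uv, r_vv. Take dot products:
  L(u, v) = r_uu · N̂ = 0,
  M(u, v) = r_uv · N̂ = 0,
  N(u, v) = r_vv · N̂ = 8*sqrt(65)*u^2/(65*Abs(u)).
Evaluating at (u, v) = (1/2, -3*pi/4):
  L = 0, M = 0, N = 4*sqrt(65)/65.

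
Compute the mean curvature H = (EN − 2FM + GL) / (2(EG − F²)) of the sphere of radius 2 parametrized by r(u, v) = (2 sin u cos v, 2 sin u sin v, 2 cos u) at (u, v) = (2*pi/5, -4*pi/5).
H = -1/2

With E = 4, F = 0, G = 4*sin(u)^2, L = -2*sin(u)/Abs(sin(u)), M = 0, N = -2*sin(u)^3/Abs(sin(u)), assemble
  H = (EN − 2FM + GL) / (2(EG − F²)) = -sin(u)/(2*Abs(sin(u))).
At (u, v) = (2*pi/5, -4*pi/5): H = -1/2.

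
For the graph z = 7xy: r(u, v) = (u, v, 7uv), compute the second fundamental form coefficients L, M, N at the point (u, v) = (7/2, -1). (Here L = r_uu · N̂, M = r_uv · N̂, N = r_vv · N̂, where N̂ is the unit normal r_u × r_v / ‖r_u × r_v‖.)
L = 0;  M = 14/51;  N = 0

Compute the unit normal N̂(u, v) = (-7*v/sqrt(49*u^2 + 49*v^2 + 1), -7*u/sqrt(49*u^2 + 49*v^2 + 1), 1/sqrt(49*u^2 + 49*v^2 + 1)), and the second partials r_uu, r_uv, r_vv. Take dot products:
  L(u, v) = r_uu · N̂ = 0,
  M(u, v) = r_uv · N̂ = 7/sqrt(49*u^2 + 49*v^2 + 1),
  N(u, v) = r_vv · N̂ = 0.
Evaluating at (u, v) = (7/2, -1):
  L = 0, M = 14/51, N = 0.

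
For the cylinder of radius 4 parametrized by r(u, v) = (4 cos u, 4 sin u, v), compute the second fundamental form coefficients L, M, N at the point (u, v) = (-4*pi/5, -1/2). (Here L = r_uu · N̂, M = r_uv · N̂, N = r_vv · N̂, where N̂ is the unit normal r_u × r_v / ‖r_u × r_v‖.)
L = -4;  M = 0;  N = 0

Compute the unit normal N̂(u, v) = (cos(u), sin(u), 0), and the second partials r_uu, r_uv, r_vv. Take dot products:
  L(u, v) = r_uu · N̂ = -4,
  M(u, v) = r_uv · N̂ = 0,
  N(u, v) = r_vv · N̂ = 0.
Evaluating at (u, v) = (-4*pi/5, -1/2):
  L = -4, M = 0, N = 0.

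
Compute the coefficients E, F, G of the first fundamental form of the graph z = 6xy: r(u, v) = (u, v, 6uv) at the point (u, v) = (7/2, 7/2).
E = 442;  F = 441;  G = 442

Partials: r_u = (1, 0, 6*v), r_v = (0, 1, 6*u). As functions of (u, v):
  E = r_u · r_u = 36*v^2 + 1,
  F = r_u · r_v = 36*u*v,
  G = r_v · r_v = 36*u^2 + 1.
Evaluating at (u, v) = (7/2, 7/2): E = 442, F = 441, G = 442.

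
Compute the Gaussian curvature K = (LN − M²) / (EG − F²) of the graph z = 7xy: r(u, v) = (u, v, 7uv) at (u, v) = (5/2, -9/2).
K = -196/6754801

Coefficients of the first fundamental form: E = 49*v^2 + 1, F = 49*u*v, G = 49*u^2 + 1.
Coefficients of the second fundamental form: L = 0, M = 7/sqrt(49*u^2 + 49*v^2 + 1), N = 0.
Assemble K = (LN − M²)/(EG − F²) = -49/(2401*u^4 + 4802*u^2*v^2 + 98*u^2 + 2401*v^4 + 98*v^2 + 1). At (u, v) = (5/2, -9/2): K = -196/6754801.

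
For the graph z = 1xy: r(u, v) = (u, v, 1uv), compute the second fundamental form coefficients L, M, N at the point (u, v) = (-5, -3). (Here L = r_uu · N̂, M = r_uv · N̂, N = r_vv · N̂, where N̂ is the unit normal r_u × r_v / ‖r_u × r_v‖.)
L = 0;  M = sqrt(35)/35;  N = 0

Compute the unit normal N̂(u, v) = (-v/sqrt(u^2 + v^2 + 1), -u/sqrt(u^2 + v^2 + 1), 1/sqrt(u^2 + v^2 + 1)), and the second partials r_uu, r_uv, r_vv. Take dot products:
  L(u, v) = r_uu · N̂ = 0,
  M(u, v) = r_uv · N̂ = 1/sqrt(u^2 + v^2 + 1),
  N(u, v) = r_vv · N̂ = 0.
Evaluating at (u, v) = (-5, -3):
  L = 0, M = sqrt(35)/35, N = 0.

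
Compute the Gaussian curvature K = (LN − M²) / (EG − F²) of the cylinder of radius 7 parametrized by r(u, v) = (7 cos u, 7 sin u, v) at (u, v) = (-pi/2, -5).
K = 0

Coefficients of the first fundamental form: E = 49, F = 0, G = 1.
Coefficients of the second fundamental form: L = -7, M = 0, N = 0.
Assemble K = (LN − M²)/(EG − F²) = 0. At (u, v) = (-pi/2, -5): K = 0.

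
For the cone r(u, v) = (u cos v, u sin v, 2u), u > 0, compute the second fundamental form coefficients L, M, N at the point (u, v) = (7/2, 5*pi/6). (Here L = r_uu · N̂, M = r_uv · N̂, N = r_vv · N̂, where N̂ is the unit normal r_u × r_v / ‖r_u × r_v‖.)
L = 0;  M = 0;  N = 7*sqrt(5)/5

Compute the unit normal N̂(u, v) = (-2*sqrt(5)*u*cos(v)/(5*Abs(u)), -2*sqrt(5)*u*sin(v)/(5*Abs(u)), sqrt(5)*u/(5*Abs(u))), and the second partials r_uu, r_uv, r_vv. Take dot products:
  L(u, v) = r_uu · N̂ = 0,
  M(u, v) = r_uv · N̂ = 0,
  N(u, v) = r_vv · N̂ = 2*sqrt(5)*u^2/(5*Abs(u)).
Evaluating at (u, v) = (7/2, 5*pi/6):
  L = 0, M = 0, N = 7*sqrt(5)/5.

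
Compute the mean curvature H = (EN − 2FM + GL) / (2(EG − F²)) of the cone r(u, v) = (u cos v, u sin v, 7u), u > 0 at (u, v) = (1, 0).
H = 7*sqrt(2)/20

With E = 50, F = 0, G = u^2, L = 0, M = 0, N = 7*sqrt(2)*u^2/(10*Abs(u)), assemble
  H = (EN − 2FM + GL) / (2(EG − F²)) = 7*sqrt(2)/(20*Abs(u)).
At (u, v) = (1, 0): H = 7*sqrt(2)/20.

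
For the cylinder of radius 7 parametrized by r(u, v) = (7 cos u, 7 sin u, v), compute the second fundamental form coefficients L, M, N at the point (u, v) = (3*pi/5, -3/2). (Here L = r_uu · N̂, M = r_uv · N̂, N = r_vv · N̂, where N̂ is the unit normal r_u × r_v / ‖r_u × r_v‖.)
L = -7;  M = 0;  N = 0

Compute the unit normal N̂(u, v) = (cos(u), sin(u), 0), and the second partials r_uu, r_uv, r_vv. Take dot products:
  L(u, v) = r_uu · N̂ = -7,
  M(u, v) = r_uv · N̂ = 0,
  N(u, v) = r_vv · N̂ = 0.
Evaluating at (u, v) = (3*pi/5, -3/2):
  L = -7, M = 0, N = 0.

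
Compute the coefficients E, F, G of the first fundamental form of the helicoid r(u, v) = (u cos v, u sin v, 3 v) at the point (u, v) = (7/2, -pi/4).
E = 1;  F = 0;  G = 85/4

Partials: r_u = (cos(v), sin(v), 0), r_v = (-u*sin(v), u*cos(v), 3). As functions of (u, v):
  E = r_u · r_u = 1,
  F = r_u · r_v = 0,
  G = r_v · r_v = u^2 + 9.
Evaluating at (u, v) = (7/2, -pi/4): E = 1, F = 0, G = 85/4.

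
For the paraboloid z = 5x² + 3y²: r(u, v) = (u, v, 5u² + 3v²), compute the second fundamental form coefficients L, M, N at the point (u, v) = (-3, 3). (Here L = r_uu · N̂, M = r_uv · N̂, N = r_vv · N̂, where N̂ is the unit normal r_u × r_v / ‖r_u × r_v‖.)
L = 2/7;  M = 0;  N = 6/35

Compute the unit normal N̂(u, v) = (-10*u/sqrt(100*u^2 + 36*v^2 + 1), -6*v/sqrt(100*u^2 + 36*v^2 + 1), 1/sqrt(100*u^2 + 36*v^2 + 1)), and the second partials r_uu, r_uv, r_vv. Take dot products:
  L(u, v) = r_uu · N̂ = 10/sqrt(100*u^2 + 36*v^2 + 1),
  M(u, v) = r_uv · N̂ = 0,
  N(u, v) = r_vv · N̂ = 6/sqrt(100*u^2 + 36*v^2 + 1).
Evaluating at (u, v) = (-3, 3):
  L = 2/7, M = 0, N = 6/35.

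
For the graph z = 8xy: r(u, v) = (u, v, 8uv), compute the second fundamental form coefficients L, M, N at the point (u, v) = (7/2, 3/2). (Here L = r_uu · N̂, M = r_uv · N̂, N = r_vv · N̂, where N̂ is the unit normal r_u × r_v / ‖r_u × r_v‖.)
L = 0;  M = 8*sqrt(929)/929;  N = 0

Compute the unit normal N̂(u, v) = (-8*v/sqrt(64*u^2 + 64*v^2 + 1), -8*u/sqrt(64*u^2 + 64*v^2 + 1), 1/sqrt(64*u^2 + 64*v^2 + 1)), and the second partials r_uu, r_uv, r_vv. Take dot products:
  L(u, v) = r_uu · N̂ = 0,
  M(u, v) = r_uv · N̂ = 8/sqrt(64*u^2 + 64*v^2 + 1),
  N(u, v) = r_vv · N̂ = 0.
Evaluating at (u, v) = (7/2, 3/2):
  L = 0, M = 8*sqrt(929)/929, N = 0.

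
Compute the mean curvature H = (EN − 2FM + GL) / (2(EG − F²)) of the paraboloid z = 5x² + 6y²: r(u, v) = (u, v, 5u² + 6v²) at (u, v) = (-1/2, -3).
H = 6641*sqrt(1322)/1747684

With E = 100*u^2 + 1, F = 120*u*v, G = 144*v^2 + 1, L = 10/sqrt(100*u^2 + 144*v^2 + 1), M = 0, N = 12/sqrt(100*u^2 + 144*v^2 + 1), assemble
  H = (EN − 2FM + GL) / (2(EG − F²)) = (600*u^2 + 720*v^2 + 11)/(100*u^2 + 144*v^2 + 1)^(3/2).
At (u, v) = (-1/2, -3): H = 6641*sqrt(1322)/1747684.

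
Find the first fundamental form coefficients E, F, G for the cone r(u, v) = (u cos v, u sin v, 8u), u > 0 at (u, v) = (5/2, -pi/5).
E = 65;  F = 0;  G = 25/4

Partials: r_u = (cos(v), sin(v), 8), r_v = (-u*sin(v), u*cos(v), 0). As functions of (u, v):
  E = r_u · r_u = 65,
  F = r_u · r_v = 0,
  G = r_v · r_v = u^2.
Evaluating at (u, v) = (5/2, -pi/5): E = 65, F = 0, G = 25/4.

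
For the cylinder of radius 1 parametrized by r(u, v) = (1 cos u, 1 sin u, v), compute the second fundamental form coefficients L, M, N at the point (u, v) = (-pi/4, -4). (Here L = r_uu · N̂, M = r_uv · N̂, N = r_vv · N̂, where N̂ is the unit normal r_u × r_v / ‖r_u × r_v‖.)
L = -1;  M = 0;  N = 0

Compute the unit normal N̂(u, v) = (cos(u), sin(u), 0), and the second partials r_uu, r_uv, r_vv. Take dot products:
  L(u, v) = r_uu · N̂ = -1,
  M(u, v) = r_uv · N̂ = 0,
  N(u, v) = r_vv · N̂ = 0.
Evaluating at (u, v) = (-pi/4, -4):
  L = -1, M = 0, N = 0.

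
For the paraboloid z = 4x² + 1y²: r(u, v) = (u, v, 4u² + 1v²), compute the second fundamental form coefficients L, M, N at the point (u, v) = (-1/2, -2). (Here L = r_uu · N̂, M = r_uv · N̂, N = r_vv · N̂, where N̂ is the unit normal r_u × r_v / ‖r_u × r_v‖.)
L = 8*sqrt(33)/33;  M = 0;  N = 2*sqrt(33)/33

Compute the unit normal N̂(u, v) = (-8*u/sqrt(64*u^2 + 4*v^2 + 1), -2*v/sqrt(64*u^2 + 4*v^2 + 1), 1/sqrt(64*u^2 + 4*v^2 + 1)), and the second partials r_uu, r_uv, r_vv. Take dot products:
  L(u, v) = r_uu · N̂ = 8/sqrt(64*u^2 + 4*v^2 + 1),
  M(u, v) = r_uv · N̂ = 0,
  N(u, v) = r_vv · N̂ = 2/sqrt(64*u^2 + 4*v^2 + 1).
Evaluating at (u, v) = (-1/2, -2):
  L = 8*sqrt(33)/33, M = 0, N = 2*sqrt(33)/33.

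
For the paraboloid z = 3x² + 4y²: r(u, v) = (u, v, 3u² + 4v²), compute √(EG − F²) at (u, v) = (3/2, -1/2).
√(EG − F²)|_{(3/2, -1/2)} = 7*sqrt(2)

E = 36*u^2 + 1, F = 48*u*v, G = 64*v^2 + 1; EG − F² = 36*u^2 + 64*v^2 + 1; √(EG − F²) = sqrt(36*u^2 + 64*v^2 + 1). At the given point: 7*sqrt(2).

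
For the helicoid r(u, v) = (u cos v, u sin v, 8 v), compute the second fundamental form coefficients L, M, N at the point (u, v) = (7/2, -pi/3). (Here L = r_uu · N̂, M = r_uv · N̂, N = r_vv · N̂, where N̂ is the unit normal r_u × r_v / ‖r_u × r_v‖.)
L = 0;  M = -16*sqrt(305)/305;  N = 0

Compute the unit normal N̂(u, v) = (8*sin(v)/sqrt(u^2 + 64), -8*cos(v)/sqrt(u^2 + 64), u/sqrt(u^2 + 64)), and the second partials r_uu, r_uv, r_vv. Take dot products:
  L(u, v) = r_uu · N̂ = 0,
  M(u, v) = r_uv · N̂ = -8/sqrt(u^2 + 64),
  N(u, v) = r_vv · N̂ = 0.
Evaluating at (u, v) = (7/2, -pi/3):
  L = 0, M = -16*sqrt(305)/305, N = 0.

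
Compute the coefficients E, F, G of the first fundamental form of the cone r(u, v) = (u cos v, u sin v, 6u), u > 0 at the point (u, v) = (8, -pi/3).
E = 37;  F = 0;  G = 64

Partials: r_u = (cos(v), sin(v), 6), r_v = (-u*sin(v), u*cos(v), 0). As functions of (u, v):
  E = r_u · r_u = 37,
  F = r_u · r_v = 0,
  G = r_v · r_v = u^2.
Evaluating at (u, v) = (8, -pi/3): E = 37, F = 0, G = 64.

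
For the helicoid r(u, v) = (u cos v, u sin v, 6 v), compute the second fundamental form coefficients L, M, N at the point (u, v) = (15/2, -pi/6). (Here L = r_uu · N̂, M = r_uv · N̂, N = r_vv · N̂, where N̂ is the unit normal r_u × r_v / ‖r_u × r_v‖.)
L = 0;  M = -4*sqrt(41)/41;  N = 0

Compute the unit normal N̂(u, v) = (6*sin(v)/sqrt(u^2 + 36), -6*cos(v)/sqrt(u^2 + 36), u/sqrt(u^2 + 36)), and the second partials r_uu, r_uv, r_vv. Take dot products:
  L(u, v) = r_uu · N̂ = 0,
  M(u, v) = r_uv · N̂ = -6/sqrt(u^2 + 36),
  N(u, v) = r_vv · N̂ = 0.
Evaluating at (u, v) = (15/2, -pi/6):
  L = 0, M = -4*sqrt(41)/41, N = 0.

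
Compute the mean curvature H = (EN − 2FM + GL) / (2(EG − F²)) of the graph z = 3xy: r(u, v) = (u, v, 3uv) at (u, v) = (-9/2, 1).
H = 972*sqrt(769)/591361

With E = 9*v^2 + 1, F = 9*u*v, G = 9*u^2 + 1, L = 0, M = 3/sqrt(9*u^2 + 9*v^2 + 1), N = 0, assemble
  H = (EN − 2FM + GL) / (2(EG − F²)) = -27*u*v/(9*u^2 + 9*v^2 + 1)^(3/2).
At (u, v) = (-9/2, 1): H = 972*sqrt(769)/591361.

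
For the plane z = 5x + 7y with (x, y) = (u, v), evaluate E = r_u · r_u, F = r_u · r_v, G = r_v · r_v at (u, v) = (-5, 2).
E = 26;  F = 35;  G = 50

Partials: r_u = (1, 0, 5), r_v = (0, 1, 7). As functions of (u, v):
  E = r_u · r_u = 26,
  F = r_u · r_v = 35,
  G = r_v · r_v = 50.
Evaluating at (u, v) = (-5, 2): E = 26, F = 35, G = 50.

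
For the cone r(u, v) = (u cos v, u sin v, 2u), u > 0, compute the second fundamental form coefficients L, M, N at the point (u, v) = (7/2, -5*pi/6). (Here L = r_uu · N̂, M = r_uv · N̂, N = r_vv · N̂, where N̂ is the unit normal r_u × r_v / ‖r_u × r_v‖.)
L = 0;  M = 0;  N = 7*sqrt(5)/5

Compute the unit normal N̂(u, v) = (-2*sqrt(5)*u*cos(v)/(5*Abs(u)), -2*sqrt(5)*u*sin(v)/(5*Abs(u)), sqrt(5)*u/(5*Abs(u))), and the second partials r_uu, r_uv, r_vv. Take dot products:
  L(u, v) = r_uu · N̂ = 0,
  M(u, v) = r_uv · N̂ = 0,
  N(u, v) = r_vv · N̂ = 2*sqrt(5)*u^2/(5*Abs(u)).
Evaluating at (u, v) = (7/2, -5*pi/6):
  L = 0, M = 0, N = 7*sqrt(5)/5.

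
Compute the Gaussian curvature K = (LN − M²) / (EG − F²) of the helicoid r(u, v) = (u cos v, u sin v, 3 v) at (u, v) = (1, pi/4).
K = -9/100

Coefficients of the first fundamental form: E = 1, F = 0, G = u^2 + 9.
Coefficients of the second fundamental form: L = 0, M = -3/sqrt(u^2 + 9), N = 0.
Assemble K = (LN − M²)/(EG − F²) = -9/(u^2 + 9)^2. At (u, v) = (1, pi/4): K = -9/100.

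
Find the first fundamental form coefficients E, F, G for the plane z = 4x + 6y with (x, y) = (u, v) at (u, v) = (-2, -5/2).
E = 17;  F = 24;  G = 37

Partials: r_u = (1, 0, 4), r_v = (0, 1, 6). As functions of (u, v):
  E = r_u · r_u = 17,
  F = r_u · r_v = 24,
  G = r_v · r_v = 37.
Evaluating at (u, v) = (-2, -5/2): E = 17, F = 24, G = 37.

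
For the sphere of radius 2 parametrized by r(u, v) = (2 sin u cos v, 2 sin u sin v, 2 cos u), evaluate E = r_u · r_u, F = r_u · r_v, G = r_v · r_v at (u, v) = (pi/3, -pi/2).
E = 4;  F = 0;  G = 3

Partials: r_u = (2*cos(u)*cos(v), 2*sin(v)*cos(u), -2*sin(u)), r_v = (-2*sin(u)*sin(v), 2*sin(u)*cos(v), 0). As functions of (u, v):
  E = r_u · r_u = 4,
  F = r_u · r_v = 0,
  G = r_v · r_v = 4*sin(u)^2.
Evaluating at (u, v) = (pi/3, -pi/2): E = 4, F = 0, G = 3.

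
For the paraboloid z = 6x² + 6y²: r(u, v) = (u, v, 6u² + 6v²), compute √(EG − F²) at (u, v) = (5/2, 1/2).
√(EG − F²)|_{(5/2, 1/2)} = sqrt(937)

E = 144*u^2 + 1, F = 144*u*v, G = 144*v^2 + 1; EG − F² = 144*u^2 + 144*v^2 + 1; √(EG − F²) = sqrt(144*u^2 + 144*v^2 + 1). At the given point: sqrt(937).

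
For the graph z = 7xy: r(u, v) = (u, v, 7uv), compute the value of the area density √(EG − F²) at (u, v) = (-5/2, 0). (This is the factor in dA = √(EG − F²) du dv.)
√(EG − F²)|_{(-5/2, 0)} = sqrt(1229)/2

E = 49*v^2 + 1, F = 49*u*v, G = 49*u^2 + 1, so EG − F² = 49*u^2 + 49*v^2 + 1. Taking the positive square root: √(EG − F²) = sqrt(49*u^2 + 49*v^2 + 1). At (u, v) = (-5/2, 0): sqrt(1229)/2.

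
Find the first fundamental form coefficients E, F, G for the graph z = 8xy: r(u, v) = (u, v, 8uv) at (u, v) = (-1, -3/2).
E = 145;  F = 96;  G = 65

Partials: r_u = (1, 0, 8*v), r_v = (0, 1, 8*u). As functions of (u, v):
  E = r_u · r_u = 64*v^2 + 1,
  F = r_u · r_v = 64*u*v,
  G = r_v · r_v = 64*u^2 + 1.
Evaluating at (u, v) = (-1, -3/2): E = 145, F = 96, G = 65.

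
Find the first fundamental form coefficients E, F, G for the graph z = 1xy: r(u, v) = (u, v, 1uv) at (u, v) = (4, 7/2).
E = 53/4;  F = 14;  G = 17

Partials: r_u = (1, 0, v), r_v = (0, 1, u). As functions of (u, v):
  E = r_u · r_u = v^2 + 1,
  F = r_u · r_v = u*v,
  G = r_v · r_v = u^2 + 1.
Evaluating at (u, v) = (4, 7/2): E = 53/4, F = 14, G = 17.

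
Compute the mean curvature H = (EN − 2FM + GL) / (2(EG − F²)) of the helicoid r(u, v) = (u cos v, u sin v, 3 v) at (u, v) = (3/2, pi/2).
H = 0

With E = 1, F = 0, G = u^2 + 9, L = 0, M = -3/sqrt(u^2 + 9), N = 0, assemble
  H = (EN − 2FM + GL) / (2(EG − F²)) = 0.
At (u, v) = (3/2, pi/2): H = 0.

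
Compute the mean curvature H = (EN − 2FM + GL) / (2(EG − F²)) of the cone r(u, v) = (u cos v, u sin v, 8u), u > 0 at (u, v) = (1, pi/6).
H = 4*sqrt(65)/65

With E = 65, F = 0, G = u^2, L = 0, M = 0, N = 8*sqrt(65)*u^2/(65*Abs(u)), assemble
  H = (EN − 2FM + GL) / (2(EG − F²)) = 4*sqrt(65)/(65*Abs(u)).
At (u, v) = (1, pi/6): H = 4*sqrt(65)/65.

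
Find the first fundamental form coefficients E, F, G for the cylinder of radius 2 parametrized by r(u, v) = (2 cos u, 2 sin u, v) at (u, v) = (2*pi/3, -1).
E = 4;  F = 0;  G = 1

Partials: r_u = (-2*sin(u), 2*cos(u), 0), r_v = (0, 0, 1). As functions of (u, v):
  E = r_u · r_u = 4,
  F = r_u · r_v = 0,
  G = r_v · r_v = 1.
Evaluating at (u, v) = (2*pi/3, -1): E = 4, F = 0, G = 1.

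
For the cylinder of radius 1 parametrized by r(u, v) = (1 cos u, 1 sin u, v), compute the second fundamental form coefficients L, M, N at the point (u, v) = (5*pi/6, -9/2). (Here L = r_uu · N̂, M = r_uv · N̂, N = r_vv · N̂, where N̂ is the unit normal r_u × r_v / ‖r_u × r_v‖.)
L = -1;  M = 0;  N = 0

Compute the unit normal N̂(u, v) = (cos(u), sin(u), 0), and the second partials r_uu, r_uv, r_vv. Take dot products:
  L(u, v) = r_uu · N̂ = -1,
  M(u, v) = r_uv · N̂ = 0,
  N(u, v) = r_vv · N̂ = 0.
Evaluating at (u, v) = (5*pi/6, -9/2):
  L = -1, M = 0, N = 0.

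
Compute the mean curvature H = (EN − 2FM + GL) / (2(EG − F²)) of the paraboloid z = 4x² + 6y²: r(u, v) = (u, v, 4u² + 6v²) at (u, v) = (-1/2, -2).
H = 2410*sqrt(593)/351649

With E = 64*u^2 + 1, F = 96*u*v, G = 144*v^2 + 1, L = 8/sqrt(64*u^2 + 144*v^2 + 1), M = 0, N = 12/sqrt(64*u^2 + 144*v^2 + 1), assemble
  H = (EN − 2FM + GL) / (2(EG − F²)) = 2*(192*u^2 + 288*v^2 + 5)/(64*u^2 + 144*v^2 + 1)^(3/2).
At (u, v) = (-1/2, -2): H = 2410*sqrt(593)/351649.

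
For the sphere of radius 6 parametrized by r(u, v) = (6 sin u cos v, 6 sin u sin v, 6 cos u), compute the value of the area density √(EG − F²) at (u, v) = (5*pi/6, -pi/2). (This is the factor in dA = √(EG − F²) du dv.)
√(EG − F²)|_{(5*pi/6, -pi/2)} = 18

E = 36, F = 0, G = 36*sin(u)^2, so EG − F² = 1296*sin(u)^2. Taking the positive square root: √(EG − F²) = 36*Abs(sin(u)). At (u, v) = (5*pi/6, -pi/2): 18.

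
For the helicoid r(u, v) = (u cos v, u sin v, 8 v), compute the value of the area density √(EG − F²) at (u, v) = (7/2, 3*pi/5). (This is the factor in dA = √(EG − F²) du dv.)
√(EG − F²)|_{(7/2, 3*pi/5)} = sqrt(305)/2

E = 1, F = 0, G = u^2 + 64, so EG − F² = u^2 + 64. Taking the positive square root: √(EG − F²) = sqrt(u^2 + 64). At (u, v) = (7/2, 3*pi/5): sqrt(305)/2.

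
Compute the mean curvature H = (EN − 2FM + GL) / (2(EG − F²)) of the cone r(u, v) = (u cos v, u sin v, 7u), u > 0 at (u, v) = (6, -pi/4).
H = 7*sqrt(2)/120

With E = 50, F = 0, G = u^2, L = 0, M = 0, N = 7*sqrt(2)*u^2/(10*Abs(u)), assemble
  H = (EN − 2FM + GL) / (2(EG − F²)) = 7*sqrt(2)/(20*Abs(u)).
At (u, v) = (6, -pi/4): H = 7*sqrt(2)/120.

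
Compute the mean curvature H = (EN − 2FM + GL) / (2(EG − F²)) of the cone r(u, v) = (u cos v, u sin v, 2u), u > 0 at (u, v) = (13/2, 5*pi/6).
H = 2*sqrt(5)/65

With E = 5, F = 0, G = u^2, L = 0, M = 0, N = 2*sqrt(5)*u^2/(5*Abs(u)), assemble
  H = (EN − 2FM + GL) / (2(EG − F²)) = sqrt(5)/(5*Abs(u)).
At (u, v) = (13/2, 5*pi/6): H = 2*sqrt(5)/65.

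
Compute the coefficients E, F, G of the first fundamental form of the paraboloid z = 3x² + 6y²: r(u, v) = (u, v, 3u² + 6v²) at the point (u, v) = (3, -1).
E = 325;  F = -216;  G = 145

Partials: r_u = (1, 0, 6*u), r_v = (0, 1, 12*v). As functions of (u, v):
  E = r_u · r_u = 36*u^2 + 1,
  F = r_u · r_v = 72*u*v,
  G = r_v · r_v = 144*v^2 + 1.
Evaluating at (u, v) = (3, -1): E = 325, F = -216, G = 145.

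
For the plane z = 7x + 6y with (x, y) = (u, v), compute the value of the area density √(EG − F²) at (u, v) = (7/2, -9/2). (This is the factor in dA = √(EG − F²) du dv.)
√(EG − F²)|_{(7/2, -9/2)} = sqrt(86)

E = 50, F = 42, G = 37, so EG − F² = 86. Taking the positive square root: √(EG − F²) = sqrt(86). At (u, v) = (7/2, -9/2): sqrt(86).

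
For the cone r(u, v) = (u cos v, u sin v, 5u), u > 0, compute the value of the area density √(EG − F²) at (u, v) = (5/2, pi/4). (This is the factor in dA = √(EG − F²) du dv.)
√(EG − F²)|_{(5/2, pi/4)} = 5*sqrt(26)/2

E = 26, F = 0, G = u^2, so EG − F² = 26*u^2. Taking the positive square root: √(EG − F²) = sqrt(26)*Abs(u). At (u, v) = (5/2, pi/4): 5*sqrt(26)/2.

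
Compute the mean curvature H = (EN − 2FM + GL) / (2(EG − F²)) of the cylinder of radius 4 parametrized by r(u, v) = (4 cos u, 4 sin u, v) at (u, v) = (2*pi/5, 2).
H = -1/8

With E = 16, F = 0, G = 1, L = -4, M = 0, N = 0, assemble
  H = (EN − 2FM + GL) / (2(EG − F²)) = -1/8.
At (u, v) = (2*pi/5, 2): H = -1/8.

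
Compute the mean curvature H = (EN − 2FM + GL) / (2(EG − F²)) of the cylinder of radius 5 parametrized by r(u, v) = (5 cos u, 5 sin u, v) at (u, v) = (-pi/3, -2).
H = -1/10

With E = 25, F = 0, G = 1, L = -5, M = 0, N = 0, assemble
  H = (EN − 2FM + GL) / (2(EG − F²)) = -1/10.
At (u, v) = (-pi/3, -2): H = -1/10.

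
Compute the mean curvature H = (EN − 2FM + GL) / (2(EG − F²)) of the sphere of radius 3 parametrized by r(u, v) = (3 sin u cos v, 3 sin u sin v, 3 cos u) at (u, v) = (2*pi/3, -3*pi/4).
H = -1/3

With E = 9, F = 0, G = 9*sin(u)^2, L = -3*sin(u)/Abs(sin(u)), M = 0, N = -3*sin(u)^3/Abs(sin(u)), assemble
  H = (EN − 2FM + GL) / (2(EG − F²)) = -sin(u)/(3*Abs(sin(u))).
At (u, v) = (2*pi/3, -3*pi/4): H = -1/3.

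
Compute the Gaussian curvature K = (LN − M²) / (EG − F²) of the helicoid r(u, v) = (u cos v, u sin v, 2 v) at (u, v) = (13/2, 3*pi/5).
K = -64/34225

Coefficients of the first fundamental form: E = 1, F = 0, G = u^2 + 4.
Coefficients of the second fundamental form: L = 0, M = -2/sqrt(u^2 + 4), N = 0.
Assemble K = (LN − M²)/(EG − F²) = -4/(u^2 + 4)^2. At (u, v) = (13/2, 3*pi/5): K = -64/34225.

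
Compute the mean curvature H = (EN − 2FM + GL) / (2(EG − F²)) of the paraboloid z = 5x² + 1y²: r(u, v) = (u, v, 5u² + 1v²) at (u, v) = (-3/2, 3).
H = 411*sqrt(262)/68644

With E = 100*u^2 + 1, F = 20*u*v, G = 4*v^2 + 1, L = 10/sqrt(100*u^2 + 4*v^2 + 1), M = 0, N = 2/sqrt(100*u^2 + 4*v^2 + 1), assemble
  H = (EN − 2FM + GL) / (2(EG − F²)) = 2*(50*u^2 + 10*v^2 + 3)/(100*u^2 + 4*v^2 + 1)^(3/2).
At (u, v) = (-3/2, 3): H = 411*sqrt(262)/68644.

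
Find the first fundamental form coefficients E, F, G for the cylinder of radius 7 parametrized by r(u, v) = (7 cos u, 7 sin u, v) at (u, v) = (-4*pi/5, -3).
E = 49;  F = 0;  G = 1

Partials: r_u = (-7*sin(u), 7*cos(u), 0), r_v = (0, 0, 1). As functions of (u, v):
  E = r_u · r_u = 49,
  F = r_u · r_v = 0,
  G = r_v · r_v = 1.
Evaluating at (u, v) = (-4*pi/5, -3): E = 49, F = 0, G = 1.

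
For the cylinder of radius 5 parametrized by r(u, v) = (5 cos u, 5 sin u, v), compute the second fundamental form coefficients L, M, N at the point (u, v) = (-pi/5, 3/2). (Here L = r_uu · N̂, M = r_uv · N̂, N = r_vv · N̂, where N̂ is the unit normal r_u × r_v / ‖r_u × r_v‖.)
L = -5;  M = 0;  N = 0

Compute the unit normal N̂(u, v) = (cos(u), sin(u), 0), and the second partials r_uu, r_uv, r_vv. Take dot products:
  L(u, v) = r_uu · N̂ = -5,
  M(u, v) = r_uv · N̂ = 0,
  N(u, v) = r_vv · N̂ = 0.
Evaluating at (u, v) = (-pi/5, 3/2):
  L = -5, M = 0, N = 0.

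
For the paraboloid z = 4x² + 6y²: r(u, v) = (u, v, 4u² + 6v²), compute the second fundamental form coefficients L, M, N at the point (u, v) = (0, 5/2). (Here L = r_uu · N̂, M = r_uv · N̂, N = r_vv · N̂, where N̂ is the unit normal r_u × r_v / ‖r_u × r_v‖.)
L = 8*sqrt(901)/901;  M = 0;  N = 12*sqrt(901)/901

Compute the unit normal N̂(u, v) = (-8*u/sqrt(64*u^2 + 144*v^2 + 1), -12*v/sqrt(64*u^2 + 144*v^2 + 1), 1/sqrt(64*u^2 + 144*v^2 + 1)), and the second partials r_uu, r_uv, r_vv. Take dot products:
  L(u, v) = r_uu · N̂ = 8/sqrt(64*u^2 + 144*v^2 + 1),
  M(u, v) = r_uv · N̂ = 0,
  N(u, v) = r_vv · N̂ = 12/sqrt(64*u^2 + 144*v^2 + 1).
Evaluating at (u, v) = (0, 5/2):
  L = 8*sqrt(901)/901, M = 0, N = 12*sqrt(901)/901.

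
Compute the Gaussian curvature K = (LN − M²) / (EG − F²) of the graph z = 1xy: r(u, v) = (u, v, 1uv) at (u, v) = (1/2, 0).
K = -16/25

Coefficients of the first fundamental form: E = v^2 + 1, F = u*v, G = u^2 + 1.
Coefficients of the second fundamental form: L = 0, M = 1/sqrt(u^2 + v^2 + 1), N = 0.
Assemble K = (LN − M²)/(EG − F²) = 1/((u^2*v^2 - (u^2 + 1)*(v^2 + 1))*(u^2 + v^2 + 1)). At (u, v) = (1/2, 0): K = -16/25.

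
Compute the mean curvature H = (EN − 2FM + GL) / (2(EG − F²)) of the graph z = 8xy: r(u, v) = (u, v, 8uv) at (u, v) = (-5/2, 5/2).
H = 3200*sqrt(89)/213867

With E = 64*v^2 + 1, F = 64*u*v, G = 64*u^2 + 1, L = 0, M = 8/sqrt(64*u^2 + 64*v^2 + 1), N = 0, assemble
  H = (EN − 2FM + GL) / (2(EG − F²)) = -512*u*v/(64*u^2 + 64*v^2 + 1)^(3/2).
At (u, v) = (-5/2, 5/2): H = 3200*sqrt(89)/213867.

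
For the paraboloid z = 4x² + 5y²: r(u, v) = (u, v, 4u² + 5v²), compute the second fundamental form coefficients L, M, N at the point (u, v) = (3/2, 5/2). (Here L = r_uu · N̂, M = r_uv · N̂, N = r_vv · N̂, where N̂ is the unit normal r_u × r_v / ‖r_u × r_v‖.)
L = 4*sqrt(770)/385;  M = 0;  N = sqrt(770)/77

Compute the unit normal N̂(u, v) = (-8*u/sqrt(64*u^2 + 100*v^2 + 1), -10*v/sqrt(64*u^2 + 100*v^2 + 1), 1/sqrt(64*u^2 + 100*v^2 + 1)), and the second partials r_uu, r_uv, r_vv. Take dot products:
  L(u, v) = r_uu · N̂ = 8/sqrt(64*u^2 + 100*v^2 + 1),
  M(u, v) = r_uv · N̂ = 0,
  N(u, v) = r_vv · N̂ = 10/sqrt(64*u^2 + 100*v^2 + 1).
Evaluating at (u, v) = (3/2, 5/2):
  L = 4*sqrt(770)/385, M = 0, N = sqrt(770)/77.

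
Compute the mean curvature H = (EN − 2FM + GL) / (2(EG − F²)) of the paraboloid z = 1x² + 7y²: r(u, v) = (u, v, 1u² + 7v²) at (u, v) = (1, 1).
H = 232*sqrt(201)/40401

With E = 4*u^2 + 1, F = 28*u*v, G = 196*v^2 + 1, L = 2/sqrt(4*u^2 + 196*v^2 + 1), M = 0, N = 14/sqrt(4*u^2 + 196*v^2 + 1), assemble
  H = (EN − 2FM + GL) / (2(EG − F²)) = 4*(7*u^2 + 49*v^2 + 2)/(4*u^2 + 196*v^2 + 1)^(3/2).
At (u, v) = (1, 1): H = 232*sqrt(201)/40401.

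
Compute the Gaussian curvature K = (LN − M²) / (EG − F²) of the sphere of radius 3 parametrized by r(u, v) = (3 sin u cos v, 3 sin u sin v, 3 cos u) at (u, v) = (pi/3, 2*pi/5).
K = 1/9

Coefficients of the first fundamental form: E = 9, F = 0, G = 9*sin(u)^2.
Coefficients of the second fundamental form: L = -3*sin(u)/Abs(sin(u)), M = 0, N = -3*sin(u)^3/Abs(sin(u)).
Assemble K = (LN − M²)/(EG − F²) = 1/9. At (u, v) = (pi/3, 2*pi/5): K = 1/9.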